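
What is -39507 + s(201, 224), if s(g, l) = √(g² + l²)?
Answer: -39507 + √90577 ≈ -39206.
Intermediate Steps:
-39507 + s(201, 224) = -39507 + √(201² + 224²) = -39507 + √(40401 + 50176) = -39507 + √90577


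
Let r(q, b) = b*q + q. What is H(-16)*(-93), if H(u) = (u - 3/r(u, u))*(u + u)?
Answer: -238266/5 ≈ -47653.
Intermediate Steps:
r(q, b) = q + b*q
H(u) = 2*u*(u - 3/(u*(1 + u))) (H(u) = (u - 3*1/(u*(1 + u)))*(u + u) = (u - 3/(u*(1 + u)))*(2*u) = 2*u*(u - 3/(u*(1 + u))))
H(-16)*(-93) = (2*(-3 + (-16)**2*(1 - 16))/(1 - 16))*(-93) = (2*(-3 + 256*(-15))/(-15))*(-93) = (2*(-1/15)*(-3 - 3840))*(-93) = (2*(-1/15)*(-3843))*(-93) = (2562/5)*(-93) = -238266/5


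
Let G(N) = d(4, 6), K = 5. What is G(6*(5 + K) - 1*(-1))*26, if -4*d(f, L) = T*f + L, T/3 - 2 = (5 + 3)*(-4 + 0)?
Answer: 2301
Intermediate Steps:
T = -90 (T = 6 + 3*((5 + 3)*(-4 + 0)) = 6 + 3*(8*(-4)) = 6 + 3*(-32) = 6 - 96 = -90)
d(f, L) = -L/4 + 45*f/2 (d(f, L) = -(-90*f + L)/4 = -(L - 90*f)/4 = -L/4 + 45*f/2)
G(N) = 177/2 (G(N) = -¼*6 + (45/2)*4 = -3/2 + 90 = 177/2)
G(6*(5 + K) - 1*(-1))*26 = (177/2)*26 = 2301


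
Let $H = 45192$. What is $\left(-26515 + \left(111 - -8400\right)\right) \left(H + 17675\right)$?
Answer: $-1131857468$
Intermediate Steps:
$\left(-26515 + \left(111 - -8400\right)\right) \left(H + 17675\right) = \left(-26515 + \left(111 - -8400\right)\right) \left(45192 + 17675\right) = \left(-26515 + \left(111 + 8400\right)\right) 62867 = \left(-26515 + 8511\right) 62867 = \left(-18004\right) 62867 = -1131857468$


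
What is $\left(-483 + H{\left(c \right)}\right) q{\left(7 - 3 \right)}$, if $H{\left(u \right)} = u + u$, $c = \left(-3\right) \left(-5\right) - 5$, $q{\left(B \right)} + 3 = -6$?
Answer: $4167$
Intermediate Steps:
$q{\left(B \right)} = -9$ ($q{\left(B \right)} = -3 - 6 = -9$)
$c = 10$ ($c = 15 - 5 = 10$)
$H{\left(u \right)} = 2 u$
$\left(-483 + H{\left(c \right)}\right) q{\left(7 - 3 \right)} = \left(-483 + 2 \cdot 10\right) \left(-9\right) = \left(-483 + 20\right) \left(-9\right) = \left(-463\right) \left(-9\right) = 4167$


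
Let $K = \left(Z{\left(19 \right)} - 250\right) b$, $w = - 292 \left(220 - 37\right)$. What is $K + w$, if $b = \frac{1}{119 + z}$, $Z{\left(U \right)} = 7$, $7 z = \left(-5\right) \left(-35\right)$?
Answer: $- \frac{855003}{16} \approx -53438.0$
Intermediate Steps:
$z = 25$ ($z = \frac{\left(-5\right) \left(-35\right)}{7} = \frac{1}{7} \cdot 175 = 25$)
$w = -53436$ ($w = \left(-292\right) 183 = -53436$)
$b = \frac{1}{144}$ ($b = \frac{1}{119 + 25} = \frac{1}{144} \approx 0.0069444$)
$K = - \frac{27}{16}$ ($K = \left(7 - 250\right) \frac{1}{144} = \left(-243\right) \frac{1}{144} = - \frac{27}{16} \approx -1.6875$)
$K + w = - \frac{27}{16} - 53436 = - \frac{855003}{16}$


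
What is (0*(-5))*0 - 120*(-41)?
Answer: 4920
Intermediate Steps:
(0*(-5))*0 - 120*(-41) = 0*0 + 4920 = 0 + 4920 = 4920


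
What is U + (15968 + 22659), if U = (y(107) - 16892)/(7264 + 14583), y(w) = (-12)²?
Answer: 843867321/21847 ≈ 38626.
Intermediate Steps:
y(w) = 144
U = -16748/21847 (U = (144 - 16892)/(7264 + 14583) = -16748/21847 ≈ -0.76660)
U + (15968 + 22659) = -16748/21847 + (15968 + 22659) = -16748/21847 + 38627 = 843867321/21847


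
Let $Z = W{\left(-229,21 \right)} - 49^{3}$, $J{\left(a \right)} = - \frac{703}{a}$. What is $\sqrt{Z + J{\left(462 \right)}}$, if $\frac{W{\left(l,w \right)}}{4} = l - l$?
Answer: $\frac{i \sqrt{25111797942}}{462} \approx 343.0 i$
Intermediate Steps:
$W{\left(l,w \right)} = 0$ ($W{\left(l,w \right)} = 4 \left(l - l\right) = 4 \cdot 0 = 0$)
$Z = -117649$ ($Z = 0 - 49^{3} = 0 - 117649 = -117649$)
$\sqrt{Z + J{\left(462 \right)}} = \sqrt{-117649 - \frac{703}{462}} = \sqrt{- \frac{54354541}{462}} = \frac{i \sqrt{25111797942}}{462}$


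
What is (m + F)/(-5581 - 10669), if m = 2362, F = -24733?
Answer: 22371/16250 ≈ 1.3767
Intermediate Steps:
(m + F)/(-5581 - 10669) = (2362 - 24733)/(-5581 - 10669) = -22371/(-16250) = -22371*(-1/16250) = 22371/16250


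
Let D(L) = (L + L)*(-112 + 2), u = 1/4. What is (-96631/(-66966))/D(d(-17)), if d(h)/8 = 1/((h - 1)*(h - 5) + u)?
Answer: -30632027/94288128 ≈ -0.32488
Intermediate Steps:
u = ¼ ≈ 0.25000
d(h) = 8/(¼ + (-1 + h)*(-5 + h)) (d(h) = 8/((h - 1)*(h - 5) + ¼) = 8/((-1 + h)*(-5 + h) + ¼) = 8/(¼ + (-1 + h)*(-5 + h)))
D(L) = -220*L (D(L) = (2*L)*(-110) = -220*L)
(-96631/(-66966))/D(d(-17)) = (-96631/(-66966))/((-7040/(21 - 24*(-17) + 4*(-17)²))) = (-96631*(-1/66966))/((-7040/(21 + 408 + 4*289))) = 96631/(66966*((-7040/(21 + 408 + 1156)))) = 96631/(66966*((-7040/1585))) = 96631/(66966*((-220*32/1585))) = 96631/(66966*(-1408/317)) = (96631/66966)*(-317/1408) = -30632027/94288128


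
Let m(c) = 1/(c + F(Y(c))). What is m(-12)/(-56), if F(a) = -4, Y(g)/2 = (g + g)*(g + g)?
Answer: 1/896 ≈ 0.0011161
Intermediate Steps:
Y(g) = 8*g**2 (Y(g) = 2*((g + g)*(g + g)) = 2*((2*g)*(2*g)) = 2*(4*g**2) = 8*g**2)
m(c) = 1/(-4 + c) (m(c) = 1/(c - 4) = 1/(-4 + c))
m(-12)/(-56) = 1/(-4 - 12*(-56)) = -1/56/(-16) = -1/16*(-1/56) = 1/896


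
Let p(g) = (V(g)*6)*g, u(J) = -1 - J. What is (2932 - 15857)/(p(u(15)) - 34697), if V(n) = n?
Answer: 12925/33161 ≈ 0.38977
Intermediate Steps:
p(g) = 6*g**2 (p(g) = (g*6)*g = (6*g)*g = 6*g**2)
(2932 - 15857)/(p(u(15)) - 34697) = (2932 - 15857)/(6*(-1 - 1*15)**2 - 34697) = -12925/(6*(-1 - 15)**2 - 34697) = -12925/(6*(-16)**2 - 34697) = -12925/(6*256 - 34697) = -12925/(1536 - 34697) = -12925/(-33161) = -12925*(-1/33161) = 12925/33161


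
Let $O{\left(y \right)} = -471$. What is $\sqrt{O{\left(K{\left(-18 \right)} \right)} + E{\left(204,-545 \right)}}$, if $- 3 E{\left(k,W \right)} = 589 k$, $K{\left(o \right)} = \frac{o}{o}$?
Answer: $7 i \sqrt{827} \approx 201.3 i$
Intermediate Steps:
$K{\left(o \right)} = 1$
$E{\left(k,W \right)} = - \frac{589 k}{3}$
$\sqrt{O{\left(K{\left(-18 \right)} \right)} + E{\left(204,-545 \right)}} = \sqrt{-471 - 40052} = \sqrt{-40523} = 7 i \sqrt{827}$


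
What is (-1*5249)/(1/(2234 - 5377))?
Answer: 16497607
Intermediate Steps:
(-1*5249)/(1/(2234 - 5377)) = -5249/(1/(-3143)) = -5249/(-1/3143) = -5249*(-3143) = 16497607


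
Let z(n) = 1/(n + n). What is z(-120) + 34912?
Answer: 8378879/240 ≈ 34912.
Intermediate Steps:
z(n) = 1/(2*n)
z(-120) + 34912 = (½)/(-120) + 34912 = (½)*(-1/120) + 34912 = -1/240 + 34912 = 8378879/240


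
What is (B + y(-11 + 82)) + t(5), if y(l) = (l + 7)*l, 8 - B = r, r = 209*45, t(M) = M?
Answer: -3854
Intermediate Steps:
r = 9405
B = -9397 (B = 8 - 1*9405 = 8 - 9405 = -9397)
y(l) = l*(7 + l) (y(l) = (7 + l)*l = l*(7 + l))
(B + y(-11 + 82)) + t(5) = (-9397 + (-11 + 82)*(7 + (-11 + 82))) + 5 = (-9397 + 71*(7 + 71)) + 5 = (-9397 + 71*78) + 5 = (-9397 + 5538) + 5 = -3859 + 5 = -3854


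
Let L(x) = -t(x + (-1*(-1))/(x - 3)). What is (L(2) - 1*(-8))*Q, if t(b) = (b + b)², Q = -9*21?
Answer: -756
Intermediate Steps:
Q = -189
t(b) = 4*b² (t(b) = (2*b)² = 4*b²)
L(x) = -4*(x + 1/(-3 + x))² (L(x) = -4*(x + (-1*(-1))/(x - 3))² = -4*(x + 1/(-3 + x))²)
(L(2) - 1*(-8))*Q = (-4*(1 + 2*(-3 + 2))²/(-3 + 2)² - 1*(-8))*(-189) = (-4*(1 + 2*(-1))²/(-1)² + 8)*(-189) = (-4*(1 - 2)²*1 + 8)*(-189) = (-4*(-1)²*1 + 8)*(-189) = (-4*1*1 + 8)*(-189) = (-4 + 8)*(-189) = 4*(-189) = -756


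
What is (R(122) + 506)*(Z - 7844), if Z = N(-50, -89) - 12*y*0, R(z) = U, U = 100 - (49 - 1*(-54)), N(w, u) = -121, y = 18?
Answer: -4006395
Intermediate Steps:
U = -3 (U = 100 - (49 + 54) = 100 - 1*103 = 100 - 103 = -3)
R(z) = -3
Z = -121 (Z = -121 - 12*18*0 = -121 - 216*0 = -121 + 0 = -121)
(R(122) + 506)*(Z - 7844) = (-3 + 506)*(-121 - 7844) = 503*(-7965) = -4006395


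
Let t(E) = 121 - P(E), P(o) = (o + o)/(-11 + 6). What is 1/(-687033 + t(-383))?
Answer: -5/3435326 ≈ -1.4555e-6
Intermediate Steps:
P(o) = -2*o/5 (P(o) = (2*o)/(-5) = (2*o)*(-⅕) = -2*o/5)
t(E) = 121 + 2*E/5 (t(E) = 121 - (-2)*E/5 = 121 + 2*E/5)
1/(-687033 + t(-383)) = 1/(-687033 + (121 + (⅖)*(-383))) = 1/(-687033 + (121 - 766/5)) = 1/(-687033 - 161/5) = 1/(-3435326/5) = -5/3435326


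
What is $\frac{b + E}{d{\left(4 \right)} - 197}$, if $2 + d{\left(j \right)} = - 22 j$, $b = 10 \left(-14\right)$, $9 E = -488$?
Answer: $\frac{1748}{2583} \approx 0.67673$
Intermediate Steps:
$E = - \frac{488}{9}$ ($E = \frac{1}{9} \left(-488\right) = - \frac{488}{9} \approx -54.222$)
$b = -140$
$d{\left(j \right)} = -2 - 22 j$
$\frac{b + E}{d{\left(4 \right)} - 197} = \frac{-140 - \frac{488}{9}}{\left(-2 - 88\right) - 197} = - \frac{1748}{9 \left(\left(-2 - 88\right) - 197\right)} = - \frac{1748}{9 \left(-90 - 197\right)} = - \frac{1748}{9 \left(-287\right)} = \left(- \frac{1748}{9}\right) \left(- \frac{1}{287}\right) = \frac{1748}{2583}$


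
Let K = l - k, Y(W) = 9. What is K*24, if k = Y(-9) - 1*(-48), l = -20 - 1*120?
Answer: -4728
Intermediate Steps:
l = -140 (l = -20 - 120 = -140)
k = 57 (k = 9 - 1*(-48) = 9 + 48 = 57)
K = -197 (K = -140 - 1*57 = -140 - 57 = -197)
K*24 = -197*24 = -4728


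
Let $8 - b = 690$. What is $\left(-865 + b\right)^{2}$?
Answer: $2393209$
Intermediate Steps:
$b = -682$ ($b = 8 - 690 = -682$)
$\left(-865 + b\right)^{2} = \left(-865 - 682\right)^{2} = \left(-1547\right)^{2} = 2393209$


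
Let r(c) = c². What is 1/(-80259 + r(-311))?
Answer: 1/16462 ≈ 6.0746e-5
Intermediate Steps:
1/(-80259 + r(-311)) = 1/(-80259 + (-311)²) = 1/(-80259 + 96721) = 1/16462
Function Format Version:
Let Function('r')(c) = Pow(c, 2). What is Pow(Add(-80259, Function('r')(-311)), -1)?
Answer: Rational(1, 16462) ≈ 6.0746e-5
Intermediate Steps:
Pow(Add(-80259, Function('r')(-311)), -1) = Pow(Add(-80259, Pow(-311, 2)), -1) = Pow(Add(-80259, 96721), -1) = Pow(16462, -1) = Rational(1, 16462)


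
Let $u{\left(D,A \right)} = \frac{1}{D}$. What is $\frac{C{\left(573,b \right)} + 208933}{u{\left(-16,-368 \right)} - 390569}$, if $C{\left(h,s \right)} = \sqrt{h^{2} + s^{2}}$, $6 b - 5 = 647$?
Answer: $- \frac{3342928}{6249105} - \frac{16 \sqrt{3061237}}{18747315} \approx -0.53644$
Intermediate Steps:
$b = \frac{326}{3}$ ($b = \frac{5}{6} + \frac{1}{6} \cdot 647 = \frac{5}{6} + \frac{647}{6} = \frac{326}{3} \approx 108.67$)
$\frac{C{\left(573,b \right)} + 208933}{u{\left(-16,-368 \right)} - 390569} = \frac{\sqrt{573^{2} + \left(\frac{326}{3}\right)^{2}} + 208933}{\frac{1}{-16} - 390569} = \frac{\sqrt{328329 + \frac{106276}{9}} + 208933}{- \frac{1}{16} - 390569} = \frac{\sqrt{\frac{3061237}{9}} + 208933}{- \frac{6249105}{16}} = \left(\frac{\sqrt{3061237}}{3} + 208933\right) \left(- \frac{16}{6249105}\right) = \left(208933 + \frac{\sqrt{3061237}}{3}\right) \left(- \frac{16}{6249105}\right) = - \frac{3342928}{6249105} - \frac{16 \sqrt{3061237}}{18747315}$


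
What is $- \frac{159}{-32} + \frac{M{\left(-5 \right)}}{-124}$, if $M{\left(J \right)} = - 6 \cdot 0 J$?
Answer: $\frac{159}{32} \approx 4.9688$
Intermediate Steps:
$M{\left(J \right)} = 0$ ($M{\left(J \right)} = \left(-6\right) 0 = 0$)
$- \frac{159}{-32} + \frac{M{\left(-5 \right)}}{-124} = - \frac{159}{-32} + \frac{0}{-124} = \left(-159\right) \left(- \frac{1}{32}\right) + 0 \left(- \frac{1}{124}\right) = \frac{159}{32} + 0 = \frac{159}{32}$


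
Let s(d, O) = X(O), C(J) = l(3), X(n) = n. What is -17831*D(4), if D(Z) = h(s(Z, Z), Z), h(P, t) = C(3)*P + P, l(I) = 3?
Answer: -285296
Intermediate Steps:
C(J) = 3
s(d, O) = O
h(P, t) = 4*P (h(P, t) = 3*P + P = 4*P)
D(Z) = 4*Z
-17831*D(4) = -71324*4 = -17831*16 = -285296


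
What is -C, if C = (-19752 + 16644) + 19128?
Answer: -16020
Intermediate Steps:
C = 16020 (C = -3108 + 19128 = 16020)
-C = -1*16020 = -16020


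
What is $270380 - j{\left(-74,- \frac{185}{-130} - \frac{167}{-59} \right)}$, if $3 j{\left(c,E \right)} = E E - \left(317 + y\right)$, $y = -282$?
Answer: $\frac{1908778742675}{7059468} \approx 2.7039 \cdot 10^{5}$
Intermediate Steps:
$j{\left(c,E \right)} = - \frac{35}{3} + \frac{E^{2}}{3}$ ($j{\left(c,E \right)} = \frac{E E - 35}{3} = \frac{E^{2} + \left(-317 + 282\right)}{3} = \frac{E^{2} - 35}{3} = \frac{-35 + E^{2}}{3} = - \frac{35}{3} + \frac{E^{2}}{3}$)
$270380 - j{\left(-74,- \frac{185}{-130} - \frac{167}{-59} \right)} = 270380 - \left(- \frac{35}{3} + \frac{\left(- \frac{185}{-130} - \frac{167}{-59}\right)^{2}}{3}\right) = 270380 - \left(- \frac{35}{3} + \frac{\left(\left(-185\right) \left(- \frac{1}{130}\right) - - \frac{167}{59}\right)^{2}}{3}\right) = 270380 - \left(- \frac{35}{3} + \frac{\left(\frac{37}{26} + \frac{167}{59}\right)^{2}}{3}\right) = 270380 - \left(- \frac{35}{3} + \frac{\left(\frac{6525}{1534}\right)^{2}}{3}\right) = 270380 - \left(- \frac{35}{3} + \frac{1}{3} \cdot \frac{42575625}{2353156}\right) = 270380 - \left(- \frac{35}{3} + \frac{14191875}{2353156}\right) = 270380 - - \frac{39784835}{7059468} = 270380 + \frac{39784835}{7059468} = \frac{1908778742675}{7059468}$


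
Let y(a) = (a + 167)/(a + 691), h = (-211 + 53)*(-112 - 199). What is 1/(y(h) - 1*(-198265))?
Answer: 49829/9879395990 ≈ 5.0437e-6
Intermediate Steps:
h = 49138 (h = -158*(-311) = 49138)
y(a) = (167 + a)/(691 + a)
1/(y(h) - 1*(-198265)) = 1/((167 + 49138)/(691 + 49138) - 1*(-198265)) = 1/(49305/49829 + 198265) = 1/(9879395990/49829) = 49829/9879395990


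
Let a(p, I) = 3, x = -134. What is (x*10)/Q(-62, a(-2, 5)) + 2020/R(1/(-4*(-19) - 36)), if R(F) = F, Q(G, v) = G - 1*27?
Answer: 7192540/89 ≈ 80815.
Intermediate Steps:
Q(G, v) = -27 + G (Q(G, v) = G - 27 = -27 + G)
(x*10)/Q(-62, a(-2, 5)) + 2020/R(1/(-4*(-19) - 36)) = (-134*10)/(-27 - 62) + 2020/(1/(-4*(-19) - 36)) = -1340/(-89) + 2020/(1/(76 - 36)) = -1340*(-1/89) + 2020/(1/40) = 1340/89 + 2020/(1/40) = 1340/89 + 2020*40 = 1340/89 + 80800 = 7192540/89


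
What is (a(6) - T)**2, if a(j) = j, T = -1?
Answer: 49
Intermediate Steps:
(a(6) - T)**2 = (6 - 1*(-1))**2 = (6 + 1)**2 = 7**2 = 49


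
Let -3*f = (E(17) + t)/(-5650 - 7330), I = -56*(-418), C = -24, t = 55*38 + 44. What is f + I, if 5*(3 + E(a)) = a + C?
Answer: 103580642/4425 ≈ 23408.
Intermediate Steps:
t = 2134 (t = 2090 + 44 = 2134)
E(a) = -39/5 + a/5 (E(a) = -3 + (a - 24)/5 = -3 + (-24 + a)/5 = -3 + (-24/5 + a/5) = -39/5 + a/5)
I = 23408
f = 242/4425 (f = -((-39/5 + (⅕)*17) + 2134)/(3*(-5650 - 7330)) = -((-39/5 + 17/5) + 2134)/(3*(-12980)) = -(-22/5 + 2134)*(-1)/(3*12980) = -10648*(-1)/(15*12980) = -⅓*(-242/1475) = 242/4425 ≈ 0.054689)
f + I = 242/4425 + 23408 = 103580642/4425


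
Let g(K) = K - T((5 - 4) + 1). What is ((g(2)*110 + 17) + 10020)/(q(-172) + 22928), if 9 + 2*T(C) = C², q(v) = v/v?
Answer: 10532/22929 ≈ 0.45933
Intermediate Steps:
q(v) = 1
T(C) = -9/2 + C²/2
g(K) = 5/2 + K (g(K) = K - (-9/2 + ((5 - 4) + 1)²/2) = K - (-9/2 + (1 + 1)²/2) = K - (-9/2 + (½)*2²) = K - (-9/2 + (½)*4) = K - (-9/2 + 2) = K - 1*(-5/2) = K + 5/2 = 5/2 + K)
((g(2)*110 + 17) + 10020)/(q(-172) + 22928) = (((5/2 + 2)*110 + 17) + 10020)/(1 + 22928) = (((9/2)*110 + 17) + 10020)/22929 = ((495 + 17) + 10020)*(1/22929) = (512 + 10020)*(1/22929) = 10532*(1/22929) = 10532/22929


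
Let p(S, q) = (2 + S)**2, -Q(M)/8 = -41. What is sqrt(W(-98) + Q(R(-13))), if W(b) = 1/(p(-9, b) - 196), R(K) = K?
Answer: sqrt(144645)/21 ≈ 18.111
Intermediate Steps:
Q(M) = 328 (Q(M) = -8*(-41) = 328)
W(b) = -1/147 (W(b) = 1/((2 - 9)**2 - 196) = 1/((-7)**2 - 196) = 1/(49 - 196) = 1/(-147) = -1/147)
sqrt(W(-98) + Q(R(-13))) = sqrt(-1/147 + 328) = sqrt(48215/147) = sqrt(144645)/21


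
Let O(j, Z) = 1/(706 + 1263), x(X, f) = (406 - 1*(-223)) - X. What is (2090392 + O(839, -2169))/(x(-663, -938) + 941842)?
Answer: 4115981849/1857030846 ≈ 2.2164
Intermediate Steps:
x(X, f) = 629 - X (x(X, f) = (406 + 223) - X = 629 - X)
O(j, Z) = 1/1969
(2090392 + O(839, -2169))/(x(-663, -938) + 941842) = (2090392 + 1/1969)/((629 - 1*(-663)) + 941842) = 4115981849/(1969*((629 + 663) + 941842)) = 4115981849/(1969*(1292 + 941842)) = (4115981849/1969)/943134 = (4115981849/1969)*(1/943134) = 4115981849/1857030846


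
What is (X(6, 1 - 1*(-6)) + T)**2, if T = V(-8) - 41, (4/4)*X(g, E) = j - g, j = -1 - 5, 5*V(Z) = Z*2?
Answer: 78961/25 ≈ 3158.4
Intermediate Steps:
V(Z) = 2*Z/5 (V(Z) = (Z*2)/5 = (2*Z)/5 = 2*Z/5)
j = -6
X(g, E) = -6 - g
T = -221/5 (T = (2/5)*(-8) - 41 = -16/5 - 41 = -221/5 ≈ -44.200)
(X(6, 1 - 1*(-6)) + T)**2 = ((-6 - 1*6) - 221/5)**2 = ((-6 - 6) - 221/5)**2 = (-12 - 221/5)**2 = (-281/5)**2 = 78961/25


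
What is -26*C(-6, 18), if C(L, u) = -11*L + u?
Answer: -2184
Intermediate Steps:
C(L, u) = u - 11*L
-26*C(-6, 18) = -26*(18 - 11*(-6)) = -26*(18 + 66) = -26*84 = -2184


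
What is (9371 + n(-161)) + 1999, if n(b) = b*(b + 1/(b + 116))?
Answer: 1678256/45 ≈ 37295.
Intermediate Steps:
n(b) = b*(b + 1/(116 + b))
(9371 + n(-161)) + 1999 = (9371 - 161*(1 + (-161)² + 116*(-161))/(116 - 161)) + 1999 = (9371 - 161*(1 + 25921 - 18676)/(-45)) + 1999 = (9371 - 161*(-1/45)*7246) + 1999 = (9371 + 1166606/45) + 1999 = 1588301/45 + 1999 = 1678256/45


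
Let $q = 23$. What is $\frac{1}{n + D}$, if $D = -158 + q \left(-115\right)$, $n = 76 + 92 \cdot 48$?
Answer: $\frac{1}{1689} \approx 0.00059207$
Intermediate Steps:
$n = 4492$ ($n = 76 + 4416 = 4492$)
$D = -2803$ ($D = -158 + 23 \left(-115\right) = -158 - 2645 = -2803$)
$\frac{1}{n + D} = \frac{1}{4492 - 2803} = \frac{1}{1689}$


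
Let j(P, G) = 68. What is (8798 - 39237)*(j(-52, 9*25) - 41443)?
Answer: 1259413625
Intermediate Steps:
(8798 - 39237)*(j(-52, 9*25) - 41443) = (8798 - 39237)*(68 - 41443) = -30439*(-41375) = 1259413625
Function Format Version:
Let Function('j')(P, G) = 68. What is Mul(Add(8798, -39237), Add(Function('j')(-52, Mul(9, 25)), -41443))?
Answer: 1259413625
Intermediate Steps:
Mul(Add(8798, -39237), Add(Function('j')(-52, Mul(9, 25)), -41443)) = Mul(Add(8798, -39237), Add(68, -41443)) = Mul(-30439, -41375) = 1259413625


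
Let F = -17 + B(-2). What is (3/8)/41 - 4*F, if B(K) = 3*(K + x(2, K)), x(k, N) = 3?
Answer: 18371/328 ≈ 56.009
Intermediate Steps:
B(K) = 9 + 3*K (B(K) = 3*(K + 3) = 3*(3 + K) = 9 + 3*K)
F = -14 (F = -17 + (9 + 3*(-2)) = -17 + (9 - 6) = -17 + 3 = -14)
(3/8)/41 - 4*F = (3/8)/41 - 4*(-14) = (3*(⅛))*(1/41) + 56 = (3/8)*(1/41) + 56 = 3/328 + 56 = 18371/328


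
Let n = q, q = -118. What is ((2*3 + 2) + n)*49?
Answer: -5390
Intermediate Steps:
n = -118
((2*3 + 2) + n)*49 = ((2*3 + 2) - 118)*49 = ((6 + 2) - 118)*49 = (8 - 118)*49 = -110*49 = -5390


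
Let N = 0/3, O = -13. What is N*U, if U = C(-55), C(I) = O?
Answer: 0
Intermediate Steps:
C(I) = -13
N = 0 (N = 0*(⅓) = 0)
U = -13
N*U = 0*(-13) = 0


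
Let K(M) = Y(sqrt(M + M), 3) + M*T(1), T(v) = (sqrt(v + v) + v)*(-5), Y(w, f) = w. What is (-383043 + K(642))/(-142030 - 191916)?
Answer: 386253/333946 - sqrt(321)/166973 + 1605*sqrt(2)/166973 ≈ 1.1701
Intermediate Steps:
T(v) = -5*v - 5*sqrt(2)*sqrt(v) (T(v) = (sqrt(2*v) + v)*(-5) = (sqrt(2)*sqrt(v) + v)*(-5) = (v + sqrt(2)*sqrt(v))*(-5) = -5*v - 5*sqrt(2)*sqrt(v))
K(M) = M*(-5 - 5*sqrt(2)) + sqrt(2)*sqrt(M) (K(M) = sqrt(M + M) + M*(-5*1 - 5*sqrt(2)*sqrt(1)) = sqrt(2*M) + M*(-5 - 5*sqrt(2)*1) = sqrt(2)*sqrt(M) + M*(-5 - 5*sqrt(2)) = M*(-5 - 5*sqrt(2)) + sqrt(2)*sqrt(M))
(-383043 + K(642))/(-142030 - 191916) = (-383043 + (sqrt(2)*sqrt(642) - 5*642*(1 + sqrt(2))))/(-142030 - 191916) = (-383043 + (2*sqrt(321) + (-3210 - 3210*sqrt(2))))/(-333946) = (-383043 + (-3210 - 3210*sqrt(2) + 2*sqrt(321)))*(-1/333946) = (-386253 - 3210*sqrt(2) + 2*sqrt(321))*(-1/333946) = 386253/333946 - sqrt(321)/166973 + 1605*sqrt(2)/166973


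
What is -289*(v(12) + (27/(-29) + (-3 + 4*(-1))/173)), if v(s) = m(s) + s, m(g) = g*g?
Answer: -224777842/5017 ≈ -44803.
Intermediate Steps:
m(g) = g²
v(s) = s + s² (v(s) = s² + s = s + s²)
-289*(v(12) + (27/(-29) + (-3 + 4*(-1))/173)) = -289*(12*(1 + 12) + (27/(-29) + (-3 + 4*(-1))/173)) = -289*(12*13 + (27*(-1/29) + (-3 - 4)*(1/173))) = -289*(156 + (-27/29 - 7*1/173)) = -289*(156 + (-27/29 - 7/173)) = -289*(156 - 4874/5017) = -289*777778/5017 = -224777842/5017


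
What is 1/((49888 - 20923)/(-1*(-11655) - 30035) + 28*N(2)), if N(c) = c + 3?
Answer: 3676/508847 ≈ 0.0072242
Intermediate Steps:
N(c) = 3 + c
1/((49888 - 20923)/(-1*(-11655) - 30035) + 28*N(2)) = 1/((49888 - 20923)/(-1*(-11655) - 30035) + 28*(3 + 2)) = 1/(28965/(11655 - 30035) + 28*5) = 1/(28965/(-18380) + 140) = 1/(28965*(-1/18380) + 140) = 1/(-5793/3676 + 140) = 1/(508847/3676) = 3676/508847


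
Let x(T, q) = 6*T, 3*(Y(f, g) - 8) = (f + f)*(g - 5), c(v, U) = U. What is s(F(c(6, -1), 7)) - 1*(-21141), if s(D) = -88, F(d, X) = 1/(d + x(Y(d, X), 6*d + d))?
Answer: 21053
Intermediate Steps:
Y(f, g) = 8 + 2*f*(-5 + g)/3 (Y(f, g) = 8 + ((f + f)*(g - 5))/3 = 8 + ((2*f)*(-5 + g))/3 = 8 + (2*f*(-5 + g))/3 = 8 + 2*f*(-5 + g)/3)
F(d, X) = 1/(48 - 19*d + 4*X*d) (F(d, X) = 1/(d + 6*(8 - 10*d/3 + 2*d*X/3)) = 1/(d + 6*(8 - 10*d/3 + 2*X*d/3)) = 1/(d + (48 - 20*d + 4*X*d)) = 1/(48 - 19*d + 4*X*d))
s(F(c(6, -1), 7)) - 1*(-21141) = -88 - 1*(-21141) = -88 + 21141 = 21053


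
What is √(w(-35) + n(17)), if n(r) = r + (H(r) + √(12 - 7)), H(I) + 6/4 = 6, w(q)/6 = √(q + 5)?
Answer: √(86 + 4*√5 + 24*I*√30)/2 ≈ 5.669 + 2.8985*I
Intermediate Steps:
w(q) = 6*√(5 + q) (w(q) = 6*√(q + 5) = 6*√(5 + q))
H(I) = 9/2 (H(I) = -3/2 + 6 = 9/2)
n(r) = 9/2 + r + √5 (n(r) = r + (9/2 + √(12 - 7)) = r + (9/2 + √5) = 9/2 + r + √5)
√(w(-35) + n(17)) = √(6*√(5 - 35) + (9/2 + 17 + √5)) = √(6*√(-30) + (43/2 + √5)) = √(6*(I*√30) + (43/2 + √5)) = √(6*I*√30 + (43/2 + √5)) = √(43/2 + √5 + 6*I*√30)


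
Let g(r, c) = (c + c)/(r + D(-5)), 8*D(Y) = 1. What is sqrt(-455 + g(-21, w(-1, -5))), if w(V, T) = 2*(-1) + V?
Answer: I*sqrt(12681479)/167 ≈ 21.324*I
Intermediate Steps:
D(Y) = 1/8 (D(Y) = (1/8)*1 = 1/8)
w(V, T) = -2 + V
g(r, c) = 2*c/(1/8 + r) (g(r, c) = (c + c)/(r + 1/8) = (2*c)/(1/8 + r) = 2*c/(1/8 + r))
sqrt(-455 + g(-21, w(-1, -5))) = sqrt(-455 + 16*(-2 - 1)/(1 + 8*(-21))) = sqrt(-455 + 16*(-3)/(1 - 168)) = sqrt(-455 + 16*(-3)/(-167)) = sqrt(-455 + 16*(-3)*(-1/167)) = sqrt(-455 + 48/167) = sqrt(-75937/167) = I*sqrt(12681479)/167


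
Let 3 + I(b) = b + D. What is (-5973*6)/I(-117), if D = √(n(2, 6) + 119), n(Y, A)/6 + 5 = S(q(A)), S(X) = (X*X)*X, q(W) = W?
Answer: 860112/2603 + 35838*√1385/13015 ≈ 432.91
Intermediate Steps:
S(X) = X³ (S(X) = X²*X = X³)
n(Y, A) = -30 + 6*A³
D = √1385 (D = √((-30 + 6*6³) + 119) = √((-30 + 6*216) + 119) = √((-30 + 1296) + 119) = √(1266 + 119) = √1385 ≈ 37.216)
I(b) = -3 + b + √1385 (I(b) = -3 + (b + √1385) = -3 + b + √1385)
(-5973*6)/I(-117) = (-5973*6)/(-3 - 117 + √1385) = -35838/(-120 + √1385)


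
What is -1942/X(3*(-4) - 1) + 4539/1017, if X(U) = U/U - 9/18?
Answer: -1315163/339 ≈ -3879.5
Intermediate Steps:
X(U) = 1/2 (X(U) = 1 - 9*1/18 = 1 - 1/2 = 1/2)
-1942/X(3*(-4) - 1) + 4539/1017 = -1942/1/2 + 4539/1017 = -1942*2 + 4539*(1/1017) = -3884 + 1513/339 = -1315163/339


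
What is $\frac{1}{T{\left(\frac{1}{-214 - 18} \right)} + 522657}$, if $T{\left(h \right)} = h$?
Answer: $\frac{232}{121256423} \approx 1.9133 \cdot 10^{-6}$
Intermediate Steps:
$\frac{1}{T{\left(\frac{1}{-214 - 18} \right)} + 522657} = \frac{1}{\frac{1}{-214 - 18} + 522657} = \frac{1}{\frac{1}{-232} + 522657} = \frac{1}{- \frac{1}{232} + 522657} = \frac{1}{\frac{121256423}{232}} = \frac{232}{121256423}$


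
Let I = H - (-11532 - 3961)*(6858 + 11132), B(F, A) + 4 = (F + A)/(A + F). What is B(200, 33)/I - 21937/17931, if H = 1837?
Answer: -2038100196884/1665914861139 ≈ -1.2234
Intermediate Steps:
B(F, A) = -3 (B(F, A) = -4 + (F + A)/(A + F) = -4 + (A + F)/(A + F) = -4 + 1 = -3)
I = 278720907 (I = 1837 - (-11532 - 3961)*(6858 + 11132) = 1837 - (-15493)*17990 = 1837 - 1*(-278719070) = 1837 + 278719070 = 278720907)
B(200, 33)/I - 21937/17931 = -3/278720907 - 21937/17931 = -3*1/278720907 - 21937*1/17931 = -1/92906969 - 21937/17931 = -2038100196884/1665914861139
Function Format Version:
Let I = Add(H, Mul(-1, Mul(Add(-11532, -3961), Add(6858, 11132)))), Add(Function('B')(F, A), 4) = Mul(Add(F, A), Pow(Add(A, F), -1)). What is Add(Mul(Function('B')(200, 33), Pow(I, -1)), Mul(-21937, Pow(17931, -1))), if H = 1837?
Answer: Rational(-2038100196884, 1665914861139) ≈ -1.2234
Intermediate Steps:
Function('B')(F, A) = -3 (Function('B')(F, A) = Add(-4, Mul(Add(F, A), Pow(Add(A, F), -1))) = Add(-4, Mul(Add(A, F), Pow(Add(A, F), -1))) = Add(-4, 1) = -3)
I = 278720907 (I = Add(1837, Mul(-1, Mul(Add(-11532, -3961), Add(6858, 11132)))) = Add(1837, Mul(-1, Mul(-15493, 17990))) = Add(1837, Mul(-1, -278719070)) = Add(1837, 278719070) = 278720907)
Add(Mul(Function('B')(200, 33), Pow(I, -1)), Mul(-21937, Pow(17931, -1))) = Add(Mul(-3, Pow(278720907, -1)), Mul(-21937, Pow(17931, -1))) = Add(Mul(-3, Rational(1, 278720907)), Mul(-21937, Rational(1, 17931))) = Add(Rational(-1, 92906969), Rational(-21937, 17931)) = Rational(-2038100196884, 1665914861139)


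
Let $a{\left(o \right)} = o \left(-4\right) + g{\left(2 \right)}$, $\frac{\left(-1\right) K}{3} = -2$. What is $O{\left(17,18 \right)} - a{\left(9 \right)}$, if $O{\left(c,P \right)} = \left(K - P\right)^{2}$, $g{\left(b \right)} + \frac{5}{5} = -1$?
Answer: $182$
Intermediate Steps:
$K = 6$ ($K = \left(-3\right) \left(-2\right) = 6$)
$g{\left(b \right)} = -2$ ($g{\left(b \right)} = -1 - 1 = -2$)
$O{\left(c,P \right)} = \left(6 - P\right)^{2}$
$a{\left(o \right)} = -2 - 4 o$ ($a{\left(o \right)} = o \left(-4\right) - 2 = - 4 o - 2 = -2 - 4 o$)
$O{\left(17,18 \right)} - a{\left(9 \right)} = \left(-6 + 18\right)^{2} - \left(-2 - 36\right) = 12^{2} - \left(-2 - 36\right) = 144 - -38 = 144 + 38 = 182$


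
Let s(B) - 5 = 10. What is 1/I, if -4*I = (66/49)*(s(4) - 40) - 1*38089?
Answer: 196/1868011 ≈ 0.00010492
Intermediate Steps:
s(B) = 15 (s(B) = 5 + 10 = 15)
I = 1868011/196 (I = -((66/49)*(15 - 40) - 1*38089)/4 = -((66*(1/49))*(-25) - 38089)/4 = -((66/49)*(-25) - 38089)/4 = -(-1650/49 - 38089)/4 = -¼*(-1868011/49) = 1868011/196 ≈ 9530.7)
1/I = 1/(1868011/196) = 196/1868011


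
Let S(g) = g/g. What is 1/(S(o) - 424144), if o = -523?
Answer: -1/424143 ≈ -2.3577e-6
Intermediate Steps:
S(g) = 1
1/(S(o) - 424144) = 1/(1 - 424144) = 1/(-424143) = -1/424143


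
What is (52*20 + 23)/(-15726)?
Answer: -1063/15726 ≈ -0.067595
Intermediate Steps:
(52*20 + 23)/(-15726) = (1040 + 23)*(-1/15726) = 1063*(-1/15726) = -1063/15726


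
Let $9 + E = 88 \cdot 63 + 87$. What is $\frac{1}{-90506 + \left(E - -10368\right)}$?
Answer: $- \frac{1}{74516} \approx -1.342 \cdot 10^{-5}$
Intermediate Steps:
$E = 5622$ ($E = -9 + \left(88 \cdot 63 + 87\right) = -9 + \left(5544 + 87\right) = -9 + 5631 = 5622$)
$\frac{1}{-90506 + \left(E - -10368\right)} = \frac{1}{-90506 + \left(5622 - -10368\right)} = \frac{1}{-90506 + \left(5622 + 10368\right)} = \frac{1}{-90506 + 15990} = \frac{1}{-74516} = - \frac{1}{74516}$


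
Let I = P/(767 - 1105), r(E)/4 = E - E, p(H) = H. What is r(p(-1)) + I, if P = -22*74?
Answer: 814/169 ≈ 4.8166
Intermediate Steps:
P = -1628
r(E) = 0 (r(E) = 4*(E - E) = 4*0 = 0)
I = 814/169 (I = -1628/(767 - 1105) = -1628/(-338) = -1628*(-1/338) = 814/169 ≈ 4.8166)
r(p(-1)) + I = 0 + 814/169 = 814/169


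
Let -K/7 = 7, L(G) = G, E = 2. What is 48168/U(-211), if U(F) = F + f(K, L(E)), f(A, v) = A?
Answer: -12042/65 ≈ -185.26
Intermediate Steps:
K = -49 (K = -7*7 = -49)
U(F) = -49 + F (U(F) = F - 49 = -49 + F)
48168/U(-211) = 48168/(-49 - 211) = 48168/(-260) = 48168*(-1/260) = -12042/65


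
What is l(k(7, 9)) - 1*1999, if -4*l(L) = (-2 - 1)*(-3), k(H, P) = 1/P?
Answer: -8005/4 ≈ -2001.3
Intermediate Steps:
l(L) = -9/4 (l(L) = -(-2 - 1)*(-3)/4 = -(-3)*(-3)/4 = -¼*9 = -9/4)
l(k(7, 9)) - 1*1999 = -9/4 - 1*1999 = -9/4 - 1999 = -8005/4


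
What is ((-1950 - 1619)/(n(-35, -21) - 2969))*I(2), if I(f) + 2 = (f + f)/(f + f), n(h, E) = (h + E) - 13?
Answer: -3569/3038 ≈ -1.1748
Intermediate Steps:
n(h, E) = -13 + E + h (n(h, E) = (E + h) - 13 = -13 + E + h)
I(f) = -1 (I(f) = -2 + (f + f)/(f + f) = -2 + (2*f)/((2*f)) = -2 + (2*f)*(1/(2*f)) = -2 + 1 = -1)
((-1950 - 1619)/(n(-35, -21) - 2969))*I(2) = ((-1950 - 1619)/((-13 - 21 - 35) - 2969))*(-1) = -3569/(-69 - 2969)*(-1) = -3569/(-3038)*(-1) = -3569*(-1/3038)*(-1) = (3569/3038)*(-1) = -3569/3038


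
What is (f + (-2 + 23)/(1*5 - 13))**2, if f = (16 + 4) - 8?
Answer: 5625/64 ≈ 87.891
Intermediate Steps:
f = 12 (f = 20 - 8 = 12)
(f + (-2 + 23)/(1*5 - 13))**2 = (12 + (-2 + 23)/(1*5 - 13))**2 = (12 + 21/(5 - 13))**2 = (12 + 21/(-8))**2 = (12 + 21*(-1/8))**2 = (12 - 21/8)**2 = (75/8)**2 = 5625/64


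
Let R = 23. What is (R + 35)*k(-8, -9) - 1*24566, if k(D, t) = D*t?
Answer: -20390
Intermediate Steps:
(R + 35)*k(-8, -9) - 1*24566 = (23 + 35)*(-8*(-9)) - 1*24566 = 58*72 - 24566 = 4176 - 24566 = -20390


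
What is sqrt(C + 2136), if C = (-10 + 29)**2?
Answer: sqrt(2497) ≈ 49.970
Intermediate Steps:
C = 361 (C = 19**2 = 361)
sqrt(C + 2136) = sqrt(361 + 2136) = sqrt(2497)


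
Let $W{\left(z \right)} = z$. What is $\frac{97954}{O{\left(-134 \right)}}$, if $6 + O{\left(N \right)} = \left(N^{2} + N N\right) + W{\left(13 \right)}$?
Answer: $\frac{97954}{35919} \approx 2.7271$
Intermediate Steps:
$O{\left(N \right)} = 7 + 2 N^{2}$ ($O{\left(N \right)} = -6 + \left(\left(N^{2} + N N\right) + 13\right) = -6 + \left(\left(N^{2} + N^{2}\right) + 13\right) = -6 + \left(2 N^{2} + 13\right) = -6 + \left(13 + 2 N^{2}\right) = 7 + 2 N^{2}$)
$\frac{97954}{O{\left(-134 \right)}} = \frac{97954}{7 + 2 \left(-134\right)^{2}} = \frac{97954}{7 + 2 \cdot 17956} = \frac{97954}{7 + 35912} = \frac{97954}{35919}$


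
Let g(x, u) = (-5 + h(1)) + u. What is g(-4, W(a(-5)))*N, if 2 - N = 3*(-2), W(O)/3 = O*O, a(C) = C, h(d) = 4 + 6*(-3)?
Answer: 448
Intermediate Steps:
h(d) = -14 (h(d) = 4 - 18 = -14)
W(O) = 3*O² (W(O) = 3*(O*O) = 3*O²)
N = 8 (N = 2 - 3*(-2) = 2 - 1*(-6) = 2 + 6 = 8)
g(x, u) = -19 + u (g(x, u) = (-5 - 14) + u = -19 + u)
g(-4, W(a(-5)))*N = (-19 + 3*(-5)²)*8 = (-19 + 3*25)*8 = (-19 + 75)*8 = 56*8 = 448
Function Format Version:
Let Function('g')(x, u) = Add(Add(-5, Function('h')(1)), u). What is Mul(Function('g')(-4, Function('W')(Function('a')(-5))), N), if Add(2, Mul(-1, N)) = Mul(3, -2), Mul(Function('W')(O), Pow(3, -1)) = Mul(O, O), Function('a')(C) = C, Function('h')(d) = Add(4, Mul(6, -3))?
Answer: 448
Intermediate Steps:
Function('h')(d) = -14 (Function('h')(d) = Add(4, -18) = -14)
Function('W')(O) = Mul(3, Pow(O, 2)) (Function('W')(O) = Mul(3, Mul(O, O)) = Mul(3, Pow(O, 2)))
N = 8 (N = Add(2, Mul(-1, Mul(3, -2))) = Add(2, Mul(-1, -6)) = Add(2, 6) = 8)
Function('g')(x, u) = Add(-19, u) (Function('g')(x, u) = Add(Add(-5, -14), u) = Add(-19, u))
Mul(Function('g')(-4, Function('W')(Function('a')(-5))), N) = Mul(Add(-19, Mul(3, Pow(-5, 2))), 8) = Mul(Add(-19, Mul(3, 25)), 8) = Mul(Add(-19, 75), 8) = Mul(56, 8) = 448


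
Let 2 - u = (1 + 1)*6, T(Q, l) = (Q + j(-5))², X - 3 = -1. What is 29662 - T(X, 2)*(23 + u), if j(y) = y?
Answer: 29545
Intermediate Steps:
X = 2 (X = 3 - 1 = 2)
T(Q, l) = (-5 + Q)² (T(Q, l) = (Q - 5)² = (-5 + Q)²)
u = -10 (u = 2 - (1 + 1)*6 = 2 - 2*6 = 2 - 1*12 = 2 - 12 = -10)
29662 - T(X, 2)*(23 + u) = 29662 - (-5 + 2)²*(23 - 10) = 29662 - (-3)²*13 = 29662 - 9*13 = 29662 - 1*117 = 29662 - 117 = 29545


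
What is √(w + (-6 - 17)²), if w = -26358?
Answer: I*√25829 ≈ 160.71*I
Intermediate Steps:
√(w + (-6 - 17)²) = √(-26358 + (-6 - 17)²) = √(-26358 + (-23)²) = √(-26358 + 529) = √(-25829) = I*√25829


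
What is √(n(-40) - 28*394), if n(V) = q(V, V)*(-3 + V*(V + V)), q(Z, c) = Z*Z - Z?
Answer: 4*√327003 ≈ 2287.4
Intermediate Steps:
q(Z, c) = Z² - Z
n(V) = V*(-1 + V)*(-3 + 2*V²) (n(V) = (V*(-1 + V))*(-3 + V*(V + V)) = (V*(-1 + V))*(-3 + V*(2*V)) = (V*(-1 + V))*(-3 + 2*V²) = V*(-1 + V)*(-3 + 2*V²))
√(n(-40) - 28*394) = √(-40*(-1 - 40)*(-3 + 2*(-40)²) - 28*394) = √(-40*(-41)*(-3 + 2*1600) - 11032) = √(-40*(-41)*(-3 + 3200) - 11032) = √(-40*(-41)*3197 - 11032) = √(5243080 - 11032) = √5232048 = 4*√327003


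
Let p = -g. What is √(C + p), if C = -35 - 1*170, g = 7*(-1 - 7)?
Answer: I*√149 ≈ 12.207*I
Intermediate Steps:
g = -56 (g = 7*(-8) = -56)
C = -205 (C = -35 - 170 = -205)
p = 56 (p = -1*(-56) = 56)
√(C + p) = √(-205 + 56) = √(-149) = I*√149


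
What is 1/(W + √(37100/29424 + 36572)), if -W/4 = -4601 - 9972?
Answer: 32984304/1922700353929 - 2*√494751515973/24995104601077 ≈ 1.7099e-5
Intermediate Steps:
W = 58292 (W = -4*(-4601 - 9972) = -4*(-14573) = 58292)
1/(W + √(37100/29424 + 36572)) = 1/(58292 + √(37100/29424 + 36572)) = 1/(58292 + √(37100*(1/29424) + 36572)) = 1/(58292 + √(9275/7356 + 36572)) = 1/(58292 + √(269032907/7356)) = 1/(58292 + √494751515973/3678)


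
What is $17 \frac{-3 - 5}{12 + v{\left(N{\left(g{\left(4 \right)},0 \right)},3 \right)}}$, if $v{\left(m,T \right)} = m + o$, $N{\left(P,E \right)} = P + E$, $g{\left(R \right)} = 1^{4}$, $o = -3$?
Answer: $- \frac{68}{5} \approx -13.6$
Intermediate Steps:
$g{\left(R \right)} = 1$
$N{\left(P,E \right)} = E + P$
$v{\left(m,T \right)} = -3 + m$ ($v{\left(m,T \right)} = m - 3 = -3 + m$)
$17 \frac{-3 - 5}{12 + v{\left(N{\left(g{\left(4 \right)},0 \right)},3 \right)}} = 17 \frac{-3 - 5}{12 + \left(-3 + \left(0 + 1\right)\right)} = 17 \left(- \frac{8}{12 + \left(-3 + 1\right)}\right) = 17 \left(- \frac{8}{12 - 2}\right) = 17 \left(- \frac{8}{10}\right) = 17 \left(\left(-8\right) \frac{1}{10}\right) = 17 \left(- \frac{4}{5}\right) = - \frac{68}{5}$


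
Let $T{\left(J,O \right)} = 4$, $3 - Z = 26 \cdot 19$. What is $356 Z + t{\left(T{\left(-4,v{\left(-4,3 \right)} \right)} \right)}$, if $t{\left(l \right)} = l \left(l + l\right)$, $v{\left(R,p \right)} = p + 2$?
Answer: $-174764$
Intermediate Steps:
$Z = -491$ ($Z = 3 - 26 \cdot 19 = 3 - 494 = -491$)
$v{\left(R,p \right)} = 2 + p$
$t{\left(l \right)} = 2 l^{2}$ ($t{\left(l \right)} = l 2 l = 2 l^{2}$)
$356 Z + t{\left(T{\left(-4,v{\left(-4,3 \right)} \right)} \right)} = 356 \left(-491\right) + 2 \cdot 4^{2} = -174796 + 2 \cdot 16 = -174796 + 32 = -174764$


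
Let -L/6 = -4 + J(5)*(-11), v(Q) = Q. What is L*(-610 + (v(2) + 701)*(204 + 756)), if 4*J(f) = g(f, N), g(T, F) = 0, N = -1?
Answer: 16182480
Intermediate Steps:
J(f) = 0 (J(f) = (¼)*0 = 0)
L = 24 (L = -6*(-4 + 0*(-11)) = -6*(-4 + 0) = -6*(-4) = 24)
L*(-610 + (v(2) + 701)*(204 + 756)) = 24*(-610 + (2 + 701)*(204 + 756)) = 24*(-610 + 703*960) = 24*(-610 + 674880) = 24*674270 = 16182480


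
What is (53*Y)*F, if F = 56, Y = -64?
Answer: -189952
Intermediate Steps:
(53*Y)*F = (53*(-64))*56 = -3392*56 = -189952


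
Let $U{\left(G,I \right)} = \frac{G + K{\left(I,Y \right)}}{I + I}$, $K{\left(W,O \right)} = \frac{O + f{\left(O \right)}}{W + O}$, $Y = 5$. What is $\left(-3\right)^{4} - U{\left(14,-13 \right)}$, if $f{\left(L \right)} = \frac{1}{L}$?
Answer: $\frac{42387}{520} \approx 81.513$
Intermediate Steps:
$K{\left(W,O \right)} = \frac{O + \frac{1}{O}}{O + W}$ ($K{\left(W,O \right)} = \frac{O + \frac{1}{O}}{W + O} = \frac{O + \frac{1}{O}}{O + W}$)
$U{\left(G,I \right)} = \frac{G + \frac{26}{5 \left(5 + I\right)}}{2 I}$ ($U{\left(G,I \right)} = \frac{G + \frac{1 + 5^{2}}{5 \left(5 + I\right)}}{I + I} = \frac{G + \frac{1 + 25}{5 \left(5 + I\right)}}{2 I} = \left(G + \frac{1}{5} \frac{1}{5 + I} 26\right) \frac{1}{2 I} = \left(G + \frac{26}{5 \left(5 + I\right)}\right) \frac{1}{2 I} = \frac{G + \frac{26}{5 \left(5 + I\right)}}{2 I}$)
$\left(-3\right)^{4} - U{\left(14,-13 \right)} = \left(-3\right)^{4} - \frac{26 + 5 \cdot 14 \left(5 - 13\right)}{10 \left(-13\right) \left(5 - 13\right)} = 81 - \frac{1}{10} \left(- \frac{1}{13}\right) \frac{1}{-8} \left(26 + 5 \cdot 14 \left(-8\right)\right) = 81 - \frac{1}{10} \left(- \frac{1}{13}\right) \left(- \frac{1}{8}\right) \left(26 - 560\right) = 81 - \frac{1}{10} \left(- \frac{1}{13}\right) \left(- \frac{1}{8}\right) \left(-534\right) = 81 - - \frac{267}{520} = 81 + \frac{267}{520} = \frac{42387}{520}$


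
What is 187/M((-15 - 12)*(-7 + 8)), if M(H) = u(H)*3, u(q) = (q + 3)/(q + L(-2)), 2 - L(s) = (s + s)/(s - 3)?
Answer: 8041/120 ≈ 67.008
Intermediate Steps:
L(s) = 2 - 2*s/(-3 + s) (L(s) = 2 - (s + s)/(s - 3) = 2 - 2*s/(-3 + s))
u(q) = (3 + q)/(6/5 + q) (u(q) = (q + 3)/(q - 6/(-3 - 2)) = (3 + q)/(q - 6/(-5)) = (3 + q)/(q - 6*(-⅕)) = (3 + q)/(q + 6/5) = (3 + q)/(6/5 + q))
M(H) = 15*(3 + H)/(6 + 5*H) (M(H) = (5*(3 + H)/(6 + 5*H))*3 = 15*(3 + H)/(6 + 5*H))
187/M((-15 - 12)*(-7 + 8)) = 187/((15*(3 + (-15 - 12)*(-7 + 8))/(6 + 5*((-15 - 12)*(-7 + 8))))) = 187/((15*(3 - 27*1)/(6 + 5*(-27*1)))) = 187/((15*(3 - 27)/(6 + 5*(-27)))) = 187/((15*(-24)/(6 - 135))) = 187/((15*(-24)/(-129))) = 187/((15*(-1/129)*(-24))) = 187/(120/43) = 187*(43/120) = 8041/120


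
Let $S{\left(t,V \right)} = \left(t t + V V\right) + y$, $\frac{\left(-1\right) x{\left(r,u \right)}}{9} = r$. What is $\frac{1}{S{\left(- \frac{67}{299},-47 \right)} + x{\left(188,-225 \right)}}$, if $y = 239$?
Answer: $\frac{89401}{67591645} \approx 0.0013227$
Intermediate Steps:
$x{\left(r,u \right)} = - 9 r$
$S{\left(t,V \right)} = 239 + V^{2} + t^{2}$ ($S{\left(t,V \right)} = \left(t t + V V\right) + 239 = \left(t^{2} + V^{2}\right) + 239 = \left(V^{2} + t^{2}\right) + 239 = 239 + V^{2} + t^{2}$)
$\frac{1}{S{\left(- \frac{67}{299},-47 \right)} + x{\left(188,-225 \right)}} = \frac{1}{\left(239 + \left(-47\right)^{2} + \left(- \frac{67}{299}\right)^{2}\right) - 1692} = \frac{1}{\left(239 + 2209 + \left(\left(-67\right) \frac{1}{299}\right)^{2}\right) - 1692} = \frac{1}{\left(239 + 2209 + \left(- \frac{67}{299}\right)^{2}\right) - 1692} = \frac{1}{\left(239 + 2209 + \frac{4489}{89401}\right) - 1692} = \frac{1}{\frac{218858137}{89401} - 1692} = \frac{1}{\frac{67591645}{89401}} = \frac{89401}{67591645}$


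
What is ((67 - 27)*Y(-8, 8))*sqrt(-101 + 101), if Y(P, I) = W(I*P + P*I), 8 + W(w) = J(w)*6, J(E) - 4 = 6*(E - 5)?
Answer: 0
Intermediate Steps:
J(E) = -26 + 6*E (J(E) = 4 + 6*(E - 5) = 4 + 6*(-5 + E) = 4 + (-30 + 6*E) = -26 + 6*E)
W(w) = -164 + 36*w (W(w) = -8 + (-26 + 6*w)*6 = -8 + (-156 + 36*w) = -164 + 36*w)
Y(P, I) = -164 + 72*I*P (Y(P, I) = -164 + 36*(I*P + P*I) = -164 + 36*(I*P + I*P) = -164 + 36*(2*I*P) = -164 + 72*I*P)
((67 - 27)*Y(-8, 8))*sqrt(-101 + 101) = ((67 - 27)*(-164 + 72*8*(-8)))*sqrt(-101 + 101) = (40*(-164 - 4608))*sqrt(0) = (40*(-4772))*0 = -190880*0 = 0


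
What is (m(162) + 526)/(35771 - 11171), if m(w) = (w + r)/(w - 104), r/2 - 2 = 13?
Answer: 307/14268 ≈ 0.021517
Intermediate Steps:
r = 30 (r = 4 + 2*13 = 4 + 26 = 30)
m(w) = (30 + w)/(-104 + w) (m(w) = (w + 30)/(w - 104) = (30 + w)/(-104 + w))
(m(162) + 526)/(35771 - 11171) = ((30 + 162)/(-104 + 162) + 526)/(35771 - 11171) = (192/58 + 526)/24600 = ((1/58)*192 + 526)*(1/24600) = (96/29 + 526)*(1/24600) = (15350/29)*(1/24600) = 307/14268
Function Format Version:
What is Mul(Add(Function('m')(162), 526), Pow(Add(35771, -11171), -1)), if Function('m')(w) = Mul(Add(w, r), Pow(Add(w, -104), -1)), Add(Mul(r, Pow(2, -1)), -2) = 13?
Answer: Rational(307, 14268) ≈ 0.021517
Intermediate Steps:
r = 30 (r = Add(4, Mul(2, 13)) = Add(4, 26) = 30)
Function('m')(w) = Mul(Pow(Add(-104, w), -1), Add(30, w)) (Function('m')(w) = Mul(Add(w, 30), Pow(Add(w, -104), -1)) = Mul(Add(30, w), Pow(Add(-104, w), -1)) = Mul(Pow(Add(-104, w), -1), Add(30, w)))
Mul(Add(Function('m')(162), 526), Pow(Add(35771, -11171), -1)) = Mul(Add(Mul(Pow(Add(-104, 162), -1), Add(30, 162)), 526), Pow(Add(35771, -11171), -1)) = Mul(Add(Mul(Pow(58, -1), 192), 526), Pow(24600, -1)) = Mul(Add(Mul(Rational(1, 58), 192), 526), Rational(1, 24600)) = Mul(Add(Rational(96, 29), 526), Rational(1, 24600)) = Mul(Rational(15350, 29), Rational(1, 24600)) = Rational(307, 14268)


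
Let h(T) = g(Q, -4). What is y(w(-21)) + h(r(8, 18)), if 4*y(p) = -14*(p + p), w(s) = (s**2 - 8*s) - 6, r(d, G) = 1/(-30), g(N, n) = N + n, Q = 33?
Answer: -4192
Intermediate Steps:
r(d, G) = -1/30
h(T) = 29 (h(T) = 33 - 4 = 29)
w(s) = -6 + s**2 - 8*s
y(p) = -7*p (y(p) = (-14*(p + p))/4 = (-28*p)/4 = -7*p)
y(w(-21)) + h(r(8, 18)) = -7*(-6 + (-21)**2 - 8*(-21)) + 29 = -7*(-6 + 441 + 168) + 29 = -7*603 + 29 = -4221 + 29 = -4192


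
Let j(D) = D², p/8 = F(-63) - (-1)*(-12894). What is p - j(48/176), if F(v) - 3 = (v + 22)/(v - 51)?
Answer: -711254485/6897 ≈ -1.0313e+5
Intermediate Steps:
F(v) = 3 + (22 + v)/(-51 + v) (F(v) = 3 + (v + 22)/(v - 51) = 3 + (22 + v)/(-51 + v))
p = -5878132/57 (p = 8*((-131 + 4*(-63))/(-51 - 63) - (-1)*(-12894)) = 8*((-131 - 252)/(-114) - 1*12894) = 8*(-1/114*(-383) - 12894) = 8*(383/114 - 12894) = 8*(-1469533/114) = -5878132/57 ≈ -1.0313e+5)
p - j(48/176) = -5878132/57 - (48/176)² = -5878132/57 - (48*(1/176))² = -5878132/57 - (3/11)² = -5878132/57 - 1*9/121 = -5878132/57 - 9/121 = -711254485/6897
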